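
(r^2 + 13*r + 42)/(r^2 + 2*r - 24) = (r + 7)/(r - 4)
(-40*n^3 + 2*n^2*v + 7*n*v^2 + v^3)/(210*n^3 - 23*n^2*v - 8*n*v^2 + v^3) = (-8*n^2 + 2*n*v + v^2)/(42*n^2 - 13*n*v + v^2)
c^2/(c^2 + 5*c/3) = 3*c/(3*c + 5)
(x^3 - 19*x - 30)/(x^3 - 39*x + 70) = (x^3 - 19*x - 30)/(x^3 - 39*x + 70)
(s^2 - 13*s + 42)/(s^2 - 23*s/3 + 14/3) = 3*(s - 6)/(3*s - 2)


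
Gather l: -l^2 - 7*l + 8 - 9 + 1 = -l^2 - 7*l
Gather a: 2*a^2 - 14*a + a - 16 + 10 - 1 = 2*a^2 - 13*a - 7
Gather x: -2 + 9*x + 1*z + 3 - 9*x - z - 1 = 0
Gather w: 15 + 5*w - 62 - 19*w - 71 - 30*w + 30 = -44*w - 88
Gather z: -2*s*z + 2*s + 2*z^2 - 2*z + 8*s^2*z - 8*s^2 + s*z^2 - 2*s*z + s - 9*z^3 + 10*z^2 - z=-8*s^2 + 3*s - 9*z^3 + z^2*(s + 12) + z*(8*s^2 - 4*s - 3)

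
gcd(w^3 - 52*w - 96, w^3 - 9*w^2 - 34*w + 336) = w^2 - 2*w - 48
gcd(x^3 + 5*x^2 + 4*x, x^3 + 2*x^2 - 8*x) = x^2 + 4*x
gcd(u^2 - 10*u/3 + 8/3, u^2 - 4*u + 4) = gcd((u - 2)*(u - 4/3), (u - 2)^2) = u - 2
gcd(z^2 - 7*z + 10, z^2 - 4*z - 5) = z - 5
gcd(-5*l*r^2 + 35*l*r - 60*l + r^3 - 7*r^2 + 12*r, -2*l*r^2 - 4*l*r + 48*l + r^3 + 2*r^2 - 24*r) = r - 4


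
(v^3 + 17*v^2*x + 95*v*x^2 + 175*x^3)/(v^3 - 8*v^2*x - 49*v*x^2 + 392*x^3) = (v^2 + 10*v*x + 25*x^2)/(v^2 - 15*v*x + 56*x^2)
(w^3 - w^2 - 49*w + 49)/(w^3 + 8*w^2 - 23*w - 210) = (w^2 - 8*w + 7)/(w^2 + w - 30)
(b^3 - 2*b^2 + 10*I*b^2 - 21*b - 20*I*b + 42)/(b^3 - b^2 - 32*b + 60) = (b^2 + 10*I*b - 21)/(b^2 + b - 30)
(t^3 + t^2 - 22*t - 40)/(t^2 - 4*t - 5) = (t^2 + 6*t + 8)/(t + 1)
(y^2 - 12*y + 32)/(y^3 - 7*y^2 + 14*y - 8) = (y - 8)/(y^2 - 3*y + 2)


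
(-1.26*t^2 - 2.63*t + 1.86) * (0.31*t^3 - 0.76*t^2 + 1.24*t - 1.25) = -0.3906*t^5 + 0.1423*t^4 + 1.013*t^3 - 3.0998*t^2 + 5.5939*t - 2.325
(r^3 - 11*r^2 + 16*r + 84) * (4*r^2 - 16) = 4*r^5 - 44*r^4 + 48*r^3 + 512*r^2 - 256*r - 1344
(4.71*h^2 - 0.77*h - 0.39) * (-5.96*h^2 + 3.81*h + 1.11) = -28.0716*h^4 + 22.5343*h^3 + 4.6188*h^2 - 2.3406*h - 0.4329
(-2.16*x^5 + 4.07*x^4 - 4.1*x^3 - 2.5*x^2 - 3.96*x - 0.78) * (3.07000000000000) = -6.6312*x^5 + 12.4949*x^4 - 12.587*x^3 - 7.675*x^2 - 12.1572*x - 2.3946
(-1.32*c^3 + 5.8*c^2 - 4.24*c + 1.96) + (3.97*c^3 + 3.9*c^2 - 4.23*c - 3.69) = 2.65*c^3 + 9.7*c^2 - 8.47*c - 1.73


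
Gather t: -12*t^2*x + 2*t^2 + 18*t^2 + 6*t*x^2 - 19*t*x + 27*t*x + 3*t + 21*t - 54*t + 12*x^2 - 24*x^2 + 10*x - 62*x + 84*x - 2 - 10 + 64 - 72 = t^2*(20 - 12*x) + t*(6*x^2 + 8*x - 30) - 12*x^2 + 32*x - 20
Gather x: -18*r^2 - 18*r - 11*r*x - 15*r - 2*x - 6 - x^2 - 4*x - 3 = -18*r^2 - 33*r - x^2 + x*(-11*r - 6) - 9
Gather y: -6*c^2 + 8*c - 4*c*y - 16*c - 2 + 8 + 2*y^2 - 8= -6*c^2 - 4*c*y - 8*c + 2*y^2 - 2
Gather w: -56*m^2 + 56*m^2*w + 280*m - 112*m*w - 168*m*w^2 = -56*m^2 - 168*m*w^2 + 280*m + w*(56*m^2 - 112*m)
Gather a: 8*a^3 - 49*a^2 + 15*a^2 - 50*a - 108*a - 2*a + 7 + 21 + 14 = 8*a^3 - 34*a^2 - 160*a + 42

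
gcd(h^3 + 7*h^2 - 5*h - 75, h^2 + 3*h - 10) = h + 5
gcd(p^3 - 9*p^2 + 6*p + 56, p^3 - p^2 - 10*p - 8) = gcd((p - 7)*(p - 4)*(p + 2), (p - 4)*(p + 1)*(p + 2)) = p^2 - 2*p - 8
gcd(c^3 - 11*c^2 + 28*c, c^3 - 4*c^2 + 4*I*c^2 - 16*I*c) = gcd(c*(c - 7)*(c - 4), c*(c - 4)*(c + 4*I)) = c^2 - 4*c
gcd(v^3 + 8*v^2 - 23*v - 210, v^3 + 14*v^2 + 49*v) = v + 7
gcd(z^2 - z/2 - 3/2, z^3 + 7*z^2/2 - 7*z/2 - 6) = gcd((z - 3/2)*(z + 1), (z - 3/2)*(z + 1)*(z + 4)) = z^2 - z/2 - 3/2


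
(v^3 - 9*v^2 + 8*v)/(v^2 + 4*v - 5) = v*(v - 8)/(v + 5)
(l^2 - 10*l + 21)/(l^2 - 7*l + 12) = (l - 7)/(l - 4)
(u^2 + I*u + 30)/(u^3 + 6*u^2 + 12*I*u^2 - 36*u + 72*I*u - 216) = (u - 5*I)/(u^2 + 6*u*(1 + I) + 36*I)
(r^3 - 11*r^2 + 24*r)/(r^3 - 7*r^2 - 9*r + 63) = r*(r - 8)/(r^2 - 4*r - 21)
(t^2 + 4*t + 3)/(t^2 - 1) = (t + 3)/(t - 1)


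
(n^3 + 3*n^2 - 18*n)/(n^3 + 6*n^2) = (n - 3)/n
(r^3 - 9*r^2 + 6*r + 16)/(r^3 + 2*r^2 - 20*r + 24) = (r^2 - 7*r - 8)/(r^2 + 4*r - 12)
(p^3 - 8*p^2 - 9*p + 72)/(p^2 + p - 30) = (p^3 - 8*p^2 - 9*p + 72)/(p^2 + p - 30)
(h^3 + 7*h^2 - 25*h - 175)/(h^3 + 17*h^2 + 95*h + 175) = (h - 5)/(h + 5)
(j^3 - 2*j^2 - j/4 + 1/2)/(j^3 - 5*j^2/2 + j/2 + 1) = (j - 1/2)/(j - 1)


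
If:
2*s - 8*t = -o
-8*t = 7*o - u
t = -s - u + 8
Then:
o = u/3 - 64/39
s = 256/39 - 5*u/6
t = 56/39 - u/6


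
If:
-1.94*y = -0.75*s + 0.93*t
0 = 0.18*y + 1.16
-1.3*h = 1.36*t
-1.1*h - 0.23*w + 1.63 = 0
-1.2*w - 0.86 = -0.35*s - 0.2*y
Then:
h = 3.10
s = -20.34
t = -2.96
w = -7.72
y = -6.44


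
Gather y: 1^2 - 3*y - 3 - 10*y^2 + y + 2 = -10*y^2 - 2*y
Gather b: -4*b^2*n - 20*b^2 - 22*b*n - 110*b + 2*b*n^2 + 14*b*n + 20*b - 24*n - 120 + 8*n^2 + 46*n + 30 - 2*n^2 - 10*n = b^2*(-4*n - 20) + b*(2*n^2 - 8*n - 90) + 6*n^2 + 12*n - 90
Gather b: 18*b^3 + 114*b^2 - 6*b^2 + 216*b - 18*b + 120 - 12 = 18*b^3 + 108*b^2 + 198*b + 108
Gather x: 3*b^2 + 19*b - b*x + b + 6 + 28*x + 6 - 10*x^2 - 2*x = 3*b^2 + 20*b - 10*x^2 + x*(26 - b) + 12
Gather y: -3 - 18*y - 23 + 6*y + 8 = -12*y - 18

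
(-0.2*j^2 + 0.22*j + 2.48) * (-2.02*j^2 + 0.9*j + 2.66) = 0.404*j^4 - 0.6244*j^3 - 5.3436*j^2 + 2.8172*j + 6.5968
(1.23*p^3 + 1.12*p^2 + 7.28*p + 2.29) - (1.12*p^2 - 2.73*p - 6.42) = 1.23*p^3 + 10.01*p + 8.71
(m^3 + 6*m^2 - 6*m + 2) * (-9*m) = -9*m^4 - 54*m^3 + 54*m^2 - 18*m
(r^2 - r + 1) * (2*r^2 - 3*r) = 2*r^4 - 5*r^3 + 5*r^2 - 3*r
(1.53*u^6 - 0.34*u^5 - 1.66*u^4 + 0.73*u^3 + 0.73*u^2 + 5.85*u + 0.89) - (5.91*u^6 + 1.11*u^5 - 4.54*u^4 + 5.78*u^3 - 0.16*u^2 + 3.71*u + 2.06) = -4.38*u^6 - 1.45*u^5 + 2.88*u^4 - 5.05*u^3 + 0.89*u^2 + 2.14*u - 1.17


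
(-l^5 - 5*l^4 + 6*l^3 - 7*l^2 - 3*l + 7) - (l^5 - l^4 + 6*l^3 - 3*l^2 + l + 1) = -2*l^5 - 4*l^4 - 4*l^2 - 4*l + 6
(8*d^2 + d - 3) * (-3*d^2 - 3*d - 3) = -24*d^4 - 27*d^3 - 18*d^2 + 6*d + 9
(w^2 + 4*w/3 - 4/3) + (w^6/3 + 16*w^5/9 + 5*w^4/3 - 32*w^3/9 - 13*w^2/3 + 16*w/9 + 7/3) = w^6/3 + 16*w^5/9 + 5*w^4/3 - 32*w^3/9 - 10*w^2/3 + 28*w/9 + 1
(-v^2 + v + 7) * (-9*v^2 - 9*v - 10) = 9*v^4 - 62*v^2 - 73*v - 70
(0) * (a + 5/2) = 0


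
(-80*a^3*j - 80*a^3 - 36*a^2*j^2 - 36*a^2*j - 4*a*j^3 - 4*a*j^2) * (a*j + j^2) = -80*a^4*j^2 - 80*a^4*j - 116*a^3*j^3 - 116*a^3*j^2 - 40*a^2*j^4 - 40*a^2*j^3 - 4*a*j^5 - 4*a*j^4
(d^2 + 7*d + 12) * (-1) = -d^2 - 7*d - 12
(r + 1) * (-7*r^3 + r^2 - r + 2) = -7*r^4 - 6*r^3 + r + 2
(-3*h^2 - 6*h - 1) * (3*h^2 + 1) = -9*h^4 - 18*h^3 - 6*h^2 - 6*h - 1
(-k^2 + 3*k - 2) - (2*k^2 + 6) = -3*k^2 + 3*k - 8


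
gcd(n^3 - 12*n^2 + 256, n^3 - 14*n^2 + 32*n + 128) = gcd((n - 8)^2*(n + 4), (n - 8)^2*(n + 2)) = n^2 - 16*n + 64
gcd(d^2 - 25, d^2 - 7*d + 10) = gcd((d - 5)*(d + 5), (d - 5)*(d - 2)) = d - 5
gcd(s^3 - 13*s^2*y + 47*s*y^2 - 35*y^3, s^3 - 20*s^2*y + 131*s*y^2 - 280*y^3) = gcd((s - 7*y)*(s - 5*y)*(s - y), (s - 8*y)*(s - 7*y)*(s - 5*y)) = s^2 - 12*s*y + 35*y^2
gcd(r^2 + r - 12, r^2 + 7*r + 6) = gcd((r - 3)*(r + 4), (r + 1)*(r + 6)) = 1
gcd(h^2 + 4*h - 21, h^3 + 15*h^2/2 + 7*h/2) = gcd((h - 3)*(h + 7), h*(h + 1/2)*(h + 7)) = h + 7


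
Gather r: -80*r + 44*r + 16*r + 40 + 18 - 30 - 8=20 - 20*r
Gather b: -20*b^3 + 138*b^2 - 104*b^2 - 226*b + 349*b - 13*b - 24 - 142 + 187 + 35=-20*b^3 + 34*b^2 + 110*b + 56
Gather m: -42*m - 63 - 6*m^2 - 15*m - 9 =-6*m^2 - 57*m - 72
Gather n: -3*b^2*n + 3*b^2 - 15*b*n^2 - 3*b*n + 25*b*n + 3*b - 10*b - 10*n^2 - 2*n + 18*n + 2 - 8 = 3*b^2 - 7*b + n^2*(-15*b - 10) + n*(-3*b^2 + 22*b + 16) - 6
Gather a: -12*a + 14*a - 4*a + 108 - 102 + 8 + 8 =22 - 2*a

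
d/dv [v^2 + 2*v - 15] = 2*v + 2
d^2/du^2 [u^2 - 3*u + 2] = 2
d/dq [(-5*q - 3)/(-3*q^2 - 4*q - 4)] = (-15*q^2 - 18*q + 8)/(9*q^4 + 24*q^3 + 40*q^2 + 32*q + 16)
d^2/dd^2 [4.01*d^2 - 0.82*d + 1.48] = 8.02000000000000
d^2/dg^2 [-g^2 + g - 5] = -2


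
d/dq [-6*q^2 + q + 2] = 1 - 12*q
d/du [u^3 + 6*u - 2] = 3*u^2 + 6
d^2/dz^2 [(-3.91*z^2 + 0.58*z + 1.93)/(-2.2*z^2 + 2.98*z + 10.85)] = (45.65352*z^3 + 503.943*z^2 - 7.14912000000005*z + 831.679686)/(10.648*z^6 - 43.2696*z^5 - 98.93136*z^4 + 400.332008*z^3 + 487.91148*z^2 - 1052.43915*z - 1277.289125)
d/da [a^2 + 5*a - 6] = 2*a + 5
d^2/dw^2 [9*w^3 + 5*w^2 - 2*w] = 54*w + 10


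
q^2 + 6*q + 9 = (q + 3)^2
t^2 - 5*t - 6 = (t - 6)*(t + 1)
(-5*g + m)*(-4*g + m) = 20*g^2 - 9*g*m + m^2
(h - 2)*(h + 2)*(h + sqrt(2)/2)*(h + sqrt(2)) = h^4 + 3*sqrt(2)*h^3/2 - 3*h^2 - 6*sqrt(2)*h - 4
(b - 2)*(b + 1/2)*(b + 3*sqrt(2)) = b^3 - 3*b^2/2 + 3*sqrt(2)*b^2 - 9*sqrt(2)*b/2 - b - 3*sqrt(2)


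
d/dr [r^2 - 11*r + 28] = 2*r - 11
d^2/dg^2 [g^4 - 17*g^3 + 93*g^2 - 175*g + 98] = 12*g^2 - 102*g + 186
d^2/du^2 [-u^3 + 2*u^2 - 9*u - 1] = 4 - 6*u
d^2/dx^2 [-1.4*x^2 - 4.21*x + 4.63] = -2.80000000000000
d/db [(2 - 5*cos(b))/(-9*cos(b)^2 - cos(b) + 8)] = (-45*sin(b)^2 - 36*cos(b) + 83)*sin(b)/(9*cos(b)^2 + cos(b) - 8)^2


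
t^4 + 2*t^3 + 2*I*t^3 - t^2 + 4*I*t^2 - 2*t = t*(t + 2)*(t + I)^2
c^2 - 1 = (c - 1)*(c + 1)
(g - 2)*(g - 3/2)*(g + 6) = g^3 + 5*g^2/2 - 18*g + 18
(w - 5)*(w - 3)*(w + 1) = w^3 - 7*w^2 + 7*w + 15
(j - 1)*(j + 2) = j^2 + j - 2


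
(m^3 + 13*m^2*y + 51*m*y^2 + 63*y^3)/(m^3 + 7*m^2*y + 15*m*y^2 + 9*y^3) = (m + 7*y)/(m + y)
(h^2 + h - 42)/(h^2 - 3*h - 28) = (-h^2 - h + 42)/(-h^2 + 3*h + 28)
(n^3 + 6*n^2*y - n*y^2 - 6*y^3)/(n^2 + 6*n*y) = n - y^2/n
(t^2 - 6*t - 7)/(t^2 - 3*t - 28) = (t + 1)/(t + 4)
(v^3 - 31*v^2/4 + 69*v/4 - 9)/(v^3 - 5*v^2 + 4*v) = (4*v^2 - 15*v + 9)/(4*v*(v - 1))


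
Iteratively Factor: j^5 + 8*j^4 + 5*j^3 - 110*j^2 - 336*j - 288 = (j + 3)*(j^4 + 5*j^3 - 10*j^2 - 80*j - 96) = (j + 3)^2*(j^3 + 2*j^2 - 16*j - 32) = (j + 2)*(j + 3)^2*(j^2 - 16) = (j - 4)*(j + 2)*(j + 3)^2*(j + 4)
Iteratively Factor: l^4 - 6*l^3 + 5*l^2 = (l)*(l^3 - 6*l^2 + 5*l) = l*(l - 5)*(l^2 - l) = l*(l - 5)*(l - 1)*(l)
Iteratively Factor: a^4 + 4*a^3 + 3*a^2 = (a + 1)*(a^3 + 3*a^2) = (a + 1)*(a + 3)*(a^2) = a*(a + 1)*(a + 3)*(a)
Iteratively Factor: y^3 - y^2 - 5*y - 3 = (y + 1)*(y^2 - 2*y - 3) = (y - 3)*(y + 1)*(y + 1)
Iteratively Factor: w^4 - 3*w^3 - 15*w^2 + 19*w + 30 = (w - 5)*(w^3 + 2*w^2 - 5*w - 6) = (w - 5)*(w - 2)*(w^2 + 4*w + 3) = (w - 5)*(w - 2)*(w + 1)*(w + 3)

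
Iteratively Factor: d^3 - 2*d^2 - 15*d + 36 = (d + 4)*(d^2 - 6*d + 9) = (d - 3)*(d + 4)*(d - 3)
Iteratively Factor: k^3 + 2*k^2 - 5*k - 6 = (k - 2)*(k^2 + 4*k + 3) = (k - 2)*(k + 1)*(k + 3)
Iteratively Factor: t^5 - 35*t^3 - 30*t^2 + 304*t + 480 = (t - 4)*(t^4 + 4*t^3 - 19*t^2 - 106*t - 120) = (t - 4)*(t + 2)*(t^3 + 2*t^2 - 23*t - 60) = (t - 4)*(t + 2)*(t + 3)*(t^2 - t - 20) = (t - 4)*(t + 2)*(t + 3)*(t + 4)*(t - 5)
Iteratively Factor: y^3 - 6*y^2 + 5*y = (y)*(y^2 - 6*y + 5) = y*(y - 5)*(y - 1)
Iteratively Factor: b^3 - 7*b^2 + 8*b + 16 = (b - 4)*(b^2 - 3*b - 4) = (b - 4)*(b + 1)*(b - 4)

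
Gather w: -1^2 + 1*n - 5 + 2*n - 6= 3*n - 12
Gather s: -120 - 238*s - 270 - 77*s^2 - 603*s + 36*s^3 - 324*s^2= 36*s^3 - 401*s^2 - 841*s - 390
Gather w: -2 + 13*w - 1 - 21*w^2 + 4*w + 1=-21*w^2 + 17*w - 2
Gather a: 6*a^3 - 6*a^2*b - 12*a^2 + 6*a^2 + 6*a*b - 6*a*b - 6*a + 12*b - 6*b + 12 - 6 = 6*a^3 + a^2*(-6*b - 6) - 6*a + 6*b + 6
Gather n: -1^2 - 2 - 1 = -4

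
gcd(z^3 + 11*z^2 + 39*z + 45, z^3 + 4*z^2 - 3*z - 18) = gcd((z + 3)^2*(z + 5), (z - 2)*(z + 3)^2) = z^2 + 6*z + 9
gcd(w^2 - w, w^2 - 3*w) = w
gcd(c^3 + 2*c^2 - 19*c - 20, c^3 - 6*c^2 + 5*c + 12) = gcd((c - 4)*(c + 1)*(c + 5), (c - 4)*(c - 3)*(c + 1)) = c^2 - 3*c - 4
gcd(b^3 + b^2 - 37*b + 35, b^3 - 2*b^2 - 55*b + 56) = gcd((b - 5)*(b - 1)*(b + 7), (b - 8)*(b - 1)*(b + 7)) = b^2 + 6*b - 7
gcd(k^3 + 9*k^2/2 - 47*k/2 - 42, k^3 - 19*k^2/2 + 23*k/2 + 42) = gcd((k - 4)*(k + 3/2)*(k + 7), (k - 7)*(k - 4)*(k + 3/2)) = k^2 - 5*k/2 - 6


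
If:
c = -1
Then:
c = -1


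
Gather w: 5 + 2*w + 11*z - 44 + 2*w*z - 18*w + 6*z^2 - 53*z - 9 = w*(2*z - 16) + 6*z^2 - 42*z - 48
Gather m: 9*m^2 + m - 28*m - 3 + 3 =9*m^2 - 27*m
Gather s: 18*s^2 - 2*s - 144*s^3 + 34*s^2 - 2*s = -144*s^3 + 52*s^2 - 4*s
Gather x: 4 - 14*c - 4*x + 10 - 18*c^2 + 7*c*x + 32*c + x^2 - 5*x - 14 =-18*c^2 + 18*c + x^2 + x*(7*c - 9)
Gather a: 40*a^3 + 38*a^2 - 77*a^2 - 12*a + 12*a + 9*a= 40*a^3 - 39*a^2 + 9*a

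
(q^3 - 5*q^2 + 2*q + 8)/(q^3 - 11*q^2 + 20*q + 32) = (q - 2)/(q - 8)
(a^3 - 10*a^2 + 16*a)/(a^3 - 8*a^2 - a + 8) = a*(a - 2)/(a^2 - 1)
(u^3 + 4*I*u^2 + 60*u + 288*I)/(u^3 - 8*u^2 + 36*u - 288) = (u^2 - 2*I*u + 48)/(u^2 + u*(-8 - 6*I) + 48*I)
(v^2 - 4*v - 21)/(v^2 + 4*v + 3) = (v - 7)/(v + 1)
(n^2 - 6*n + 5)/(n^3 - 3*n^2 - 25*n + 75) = (n - 1)/(n^2 + 2*n - 15)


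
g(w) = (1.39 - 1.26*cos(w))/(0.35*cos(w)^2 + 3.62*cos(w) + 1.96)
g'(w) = (1.39 - 1.26*cos(w))*(0.7*sin(w)*cos(w) + 3.62*sin(w))/(0.35*cos(w)^2 + 3.62*cos(w) + 1.96)^2 + 1.26*sin(w)/(0.35*cos(w)^2 + 3.62*cos(w) + 1.96)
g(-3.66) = -2.70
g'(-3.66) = 3.70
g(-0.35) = 0.04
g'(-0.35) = -0.09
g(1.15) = 0.25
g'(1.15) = 0.58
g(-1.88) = 1.99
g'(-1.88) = -8.60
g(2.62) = -2.71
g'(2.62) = 3.76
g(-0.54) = 0.06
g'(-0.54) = -0.15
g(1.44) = 0.50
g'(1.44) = 1.27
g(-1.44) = 0.50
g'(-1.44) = -1.27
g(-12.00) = 0.06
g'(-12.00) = 0.16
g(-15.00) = -3.99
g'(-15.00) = -12.24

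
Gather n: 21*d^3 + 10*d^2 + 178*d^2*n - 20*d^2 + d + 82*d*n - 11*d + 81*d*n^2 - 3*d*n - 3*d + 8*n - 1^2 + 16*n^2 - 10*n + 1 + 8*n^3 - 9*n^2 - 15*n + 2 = 21*d^3 - 10*d^2 - 13*d + 8*n^3 + n^2*(81*d + 7) + n*(178*d^2 + 79*d - 17) + 2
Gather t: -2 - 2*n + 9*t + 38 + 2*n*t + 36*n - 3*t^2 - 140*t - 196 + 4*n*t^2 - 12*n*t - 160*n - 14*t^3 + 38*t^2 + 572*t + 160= -126*n - 14*t^3 + t^2*(4*n + 35) + t*(441 - 10*n)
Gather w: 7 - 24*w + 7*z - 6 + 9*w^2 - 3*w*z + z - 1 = 9*w^2 + w*(-3*z - 24) + 8*z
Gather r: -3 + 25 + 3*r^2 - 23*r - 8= 3*r^2 - 23*r + 14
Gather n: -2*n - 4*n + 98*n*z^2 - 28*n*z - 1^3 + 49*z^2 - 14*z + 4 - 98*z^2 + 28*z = n*(98*z^2 - 28*z - 6) - 49*z^2 + 14*z + 3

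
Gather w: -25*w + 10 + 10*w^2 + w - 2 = 10*w^2 - 24*w + 8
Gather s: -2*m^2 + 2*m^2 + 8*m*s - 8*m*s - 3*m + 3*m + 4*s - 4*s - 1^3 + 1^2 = 0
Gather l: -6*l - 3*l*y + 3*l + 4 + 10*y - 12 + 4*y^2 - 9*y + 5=l*(-3*y - 3) + 4*y^2 + y - 3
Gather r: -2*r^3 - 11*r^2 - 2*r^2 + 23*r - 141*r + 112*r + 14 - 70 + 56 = -2*r^3 - 13*r^2 - 6*r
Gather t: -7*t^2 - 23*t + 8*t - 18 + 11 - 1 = -7*t^2 - 15*t - 8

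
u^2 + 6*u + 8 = (u + 2)*(u + 4)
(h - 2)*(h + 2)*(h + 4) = h^3 + 4*h^2 - 4*h - 16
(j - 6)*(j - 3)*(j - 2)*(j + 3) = j^4 - 8*j^3 + 3*j^2 + 72*j - 108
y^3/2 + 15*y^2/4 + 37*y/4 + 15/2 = (y/2 + 1)*(y + 5/2)*(y + 3)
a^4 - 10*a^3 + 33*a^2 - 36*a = a*(a - 4)*(a - 3)^2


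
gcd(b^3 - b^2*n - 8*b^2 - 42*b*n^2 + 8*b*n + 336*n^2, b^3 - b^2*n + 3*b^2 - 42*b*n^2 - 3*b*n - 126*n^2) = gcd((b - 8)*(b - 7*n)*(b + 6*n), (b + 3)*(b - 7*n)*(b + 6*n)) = b^2 - b*n - 42*n^2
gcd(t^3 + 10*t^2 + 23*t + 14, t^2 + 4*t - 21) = t + 7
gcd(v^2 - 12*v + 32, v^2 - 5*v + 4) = v - 4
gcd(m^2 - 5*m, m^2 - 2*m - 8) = 1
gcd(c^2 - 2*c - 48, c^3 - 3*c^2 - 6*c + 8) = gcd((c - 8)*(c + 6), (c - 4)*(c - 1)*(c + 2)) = 1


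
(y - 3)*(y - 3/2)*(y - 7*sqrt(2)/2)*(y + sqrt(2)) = y^4 - 9*y^3/2 - 5*sqrt(2)*y^3/2 - 5*y^2/2 + 45*sqrt(2)*y^2/4 - 45*sqrt(2)*y/4 + 63*y/2 - 63/2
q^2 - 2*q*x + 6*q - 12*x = (q + 6)*(q - 2*x)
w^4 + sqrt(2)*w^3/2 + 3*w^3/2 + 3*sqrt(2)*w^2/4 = w^2*(w + 3/2)*(w + sqrt(2)/2)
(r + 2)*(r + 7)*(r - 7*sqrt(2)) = r^3 - 7*sqrt(2)*r^2 + 9*r^2 - 63*sqrt(2)*r + 14*r - 98*sqrt(2)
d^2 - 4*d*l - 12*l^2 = (d - 6*l)*(d + 2*l)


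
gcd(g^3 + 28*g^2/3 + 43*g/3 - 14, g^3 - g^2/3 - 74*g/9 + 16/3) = g^2 + 7*g/3 - 2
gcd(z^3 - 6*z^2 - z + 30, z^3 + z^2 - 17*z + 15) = z - 3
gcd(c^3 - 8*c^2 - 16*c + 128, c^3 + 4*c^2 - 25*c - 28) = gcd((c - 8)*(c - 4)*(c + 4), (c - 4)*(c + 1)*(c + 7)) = c - 4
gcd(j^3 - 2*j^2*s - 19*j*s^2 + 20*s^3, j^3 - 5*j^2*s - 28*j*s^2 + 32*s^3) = -j^2 - 3*j*s + 4*s^2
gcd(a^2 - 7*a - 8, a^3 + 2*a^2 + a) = a + 1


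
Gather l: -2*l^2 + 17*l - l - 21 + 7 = -2*l^2 + 16*l - 14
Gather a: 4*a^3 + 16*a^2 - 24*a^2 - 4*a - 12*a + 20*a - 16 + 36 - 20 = 4*a^3 - 8*a^2 + 4*a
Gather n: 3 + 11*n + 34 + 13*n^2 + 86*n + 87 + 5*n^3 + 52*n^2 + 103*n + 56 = 5*n^3 + 65*n^2 + 200*n + 180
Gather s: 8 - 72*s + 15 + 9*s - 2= 21 - 63*s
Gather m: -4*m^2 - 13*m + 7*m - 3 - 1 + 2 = -4*m^2 - 6*m - 2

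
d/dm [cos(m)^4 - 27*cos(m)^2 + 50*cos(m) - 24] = 2*(-2*cos(m)^3 + 27*cos(m) - 25)*sin(m)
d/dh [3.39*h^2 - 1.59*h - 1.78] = 6.78*h - 1.59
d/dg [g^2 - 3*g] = 2*g - 3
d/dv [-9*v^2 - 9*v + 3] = -18*v - 9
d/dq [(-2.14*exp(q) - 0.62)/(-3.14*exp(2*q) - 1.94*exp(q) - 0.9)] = (-6.7196*exp(2*q) - 3.8936*exp(q) + 0.7232)*exp(q)/(9.8596*exp(4*q) + 12.1832*exp(3*q) + 9.4156*exp(2*q) + 3.492*exp(q) + 0.81)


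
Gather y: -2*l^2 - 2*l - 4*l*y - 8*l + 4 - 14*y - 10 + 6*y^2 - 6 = -2*l^2 - 10*l + 6*y^2 + y*(-4*l - 14) - 12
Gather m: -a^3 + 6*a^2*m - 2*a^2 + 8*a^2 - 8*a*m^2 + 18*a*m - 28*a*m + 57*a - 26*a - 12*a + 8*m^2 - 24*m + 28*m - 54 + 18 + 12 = -a^3 + 6*a^2 + 19*a + m^2*(8 - 8*a) + m*(6*a^2 - 10*a + 4) - 24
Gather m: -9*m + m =-8*m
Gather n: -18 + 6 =-12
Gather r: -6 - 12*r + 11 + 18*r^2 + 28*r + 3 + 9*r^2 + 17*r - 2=27*r^2 + 33*r + 6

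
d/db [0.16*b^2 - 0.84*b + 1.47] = 0.32*b - 0.84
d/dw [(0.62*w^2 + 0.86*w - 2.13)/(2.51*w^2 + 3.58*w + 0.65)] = (0.0610000000000008*w^2 + 11.4986*w + 8.1844)/(6.3001*w^4 + 17.9716*w^3 + 16.0794*w^2 + 4.654*w + 0.4225)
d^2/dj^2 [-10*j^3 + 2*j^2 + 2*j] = 4 - 60*j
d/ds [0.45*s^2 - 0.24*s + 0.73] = 0.9*s - 0.24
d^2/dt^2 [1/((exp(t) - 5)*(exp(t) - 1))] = (4*exp(3*t) - 18*exp(2*t) + 16*exp(t) + 30)*exp(t)/(exp(6*t) - 18*exp(5*t) + 123*exp(4*t) - 396*exp(3*t) + 615*exp(2*t) - 450*exp(t) + 125)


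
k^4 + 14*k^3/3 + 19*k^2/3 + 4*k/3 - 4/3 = (k - 1/3)*(k + 1)*(k + 2)^2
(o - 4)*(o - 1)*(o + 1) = o^3 - 4*o^2 - o + 4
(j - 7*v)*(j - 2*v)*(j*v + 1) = j^3*v - 9*j^2*v^2 + j^2 + 14*j*v^3 - 9*j*v + 14*v^2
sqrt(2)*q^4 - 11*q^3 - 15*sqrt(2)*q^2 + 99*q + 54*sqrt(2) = (q - 3)*(q + 3)*(q - 6*sqrt(2))*(sqrt(2)*q + 1)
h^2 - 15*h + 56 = (h - 8)*(h - 7)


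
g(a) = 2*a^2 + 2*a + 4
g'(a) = 4*a + 2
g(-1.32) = 4.84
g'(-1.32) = -3.28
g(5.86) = 84.40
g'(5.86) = 25.44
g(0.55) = 5.70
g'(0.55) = 4.20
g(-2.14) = 8.88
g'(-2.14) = -6.56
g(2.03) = 16.30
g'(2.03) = 10.12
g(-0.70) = 3.58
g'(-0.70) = -0.80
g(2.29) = 19.07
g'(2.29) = 11.16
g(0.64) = 6.10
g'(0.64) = 4.56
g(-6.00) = 64.00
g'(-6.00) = -22.00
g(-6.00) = 64.00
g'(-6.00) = -22.00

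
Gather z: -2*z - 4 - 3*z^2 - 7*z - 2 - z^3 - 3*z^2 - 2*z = -z^3 - 6*z^2 - 11*z - 6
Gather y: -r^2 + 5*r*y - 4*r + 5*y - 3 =-r^2 - 4*r + y*(5*r + 5) - 3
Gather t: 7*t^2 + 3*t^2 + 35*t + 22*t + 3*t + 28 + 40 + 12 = 10*t^2 + 60*t + 80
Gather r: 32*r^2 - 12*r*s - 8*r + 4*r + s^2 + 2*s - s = 32*r^2 + r*(-12*s - 4) + s^2 + s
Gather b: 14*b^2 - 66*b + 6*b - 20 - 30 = 14*b^2 - 60*b - 50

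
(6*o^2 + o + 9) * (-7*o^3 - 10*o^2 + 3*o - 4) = -42*o^5 - 67*o^4 - 55*o^3 - 111*o^2 + 23*o - 36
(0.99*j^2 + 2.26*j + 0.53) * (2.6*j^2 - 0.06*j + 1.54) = 2.574*j^4 + 5.8166*j^3 + 2.767*j^2 + 3.4486*j + 0.8162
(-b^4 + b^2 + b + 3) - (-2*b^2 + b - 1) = -b^4 + 3*b^2 + 4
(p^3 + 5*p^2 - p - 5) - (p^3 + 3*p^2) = 2*p^2 - p - 5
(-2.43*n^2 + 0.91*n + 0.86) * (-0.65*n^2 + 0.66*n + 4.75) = 1.5795*n^4 - 2.1953*n^3 - 11.5009*n^2 + 4.8901*n + 4.085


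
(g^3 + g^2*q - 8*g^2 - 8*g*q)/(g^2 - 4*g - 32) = g*(g + q)/(g + 4)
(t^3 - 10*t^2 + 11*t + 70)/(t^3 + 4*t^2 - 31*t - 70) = (t - 7)/(t + 7)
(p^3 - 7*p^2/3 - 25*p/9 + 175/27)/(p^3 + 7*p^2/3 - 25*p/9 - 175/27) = (3*p - 7)/(3*p + 7)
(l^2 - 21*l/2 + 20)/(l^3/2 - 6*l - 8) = (-2*l^2 + 21*l - 40)/(-l^3 + 12*l + 16)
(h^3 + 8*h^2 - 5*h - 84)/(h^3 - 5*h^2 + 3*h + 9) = (h^2 + 11*h + 28)/(h^2 - 2*h - 3)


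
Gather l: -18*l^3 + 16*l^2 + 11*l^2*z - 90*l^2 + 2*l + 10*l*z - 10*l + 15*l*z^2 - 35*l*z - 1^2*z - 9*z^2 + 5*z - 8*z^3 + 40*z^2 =-18*l^3 + l^2*(11*z - 74) + l*(15*z^2 - 25*z - 8) - 8*z^3 + 31*z^2 + 4*z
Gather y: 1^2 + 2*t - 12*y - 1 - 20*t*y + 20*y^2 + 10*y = 2*t + 20*y^2 + y*(-20*t - 2)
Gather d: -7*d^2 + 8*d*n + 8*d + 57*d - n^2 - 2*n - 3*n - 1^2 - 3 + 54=-7*d^2 + d*(8*n + 65) - n^2 - 5*n + 50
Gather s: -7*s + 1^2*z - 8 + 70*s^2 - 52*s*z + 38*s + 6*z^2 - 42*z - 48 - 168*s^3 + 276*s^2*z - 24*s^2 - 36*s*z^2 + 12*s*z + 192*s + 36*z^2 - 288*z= -168*s^3 + s^2*(276*z + 46) + s*(-36*z^2 - 40*z + 223) + 42*z^2 - 329*z - 56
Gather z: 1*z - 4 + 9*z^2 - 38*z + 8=9*z^2 - 37*z + 4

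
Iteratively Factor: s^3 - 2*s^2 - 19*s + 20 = (s - 1)*(s^2 - s - 20) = (s - 1)*(s + 4)*(s - 5)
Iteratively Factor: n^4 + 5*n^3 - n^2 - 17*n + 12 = (n - 1)*(n^3 + 6*n^2 + 5*n - 12) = (n - 1)^2*(n^2 + 7*n + 12) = (n - 1)^2*(n + 3)*(n + 4)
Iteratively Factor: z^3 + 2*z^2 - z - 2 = (z + 2)*(z^2 - 1) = (z + 1)*(z + 2)*(z - 1)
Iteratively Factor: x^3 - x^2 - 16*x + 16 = (x - 1)*(x^2 - 16) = (x - 1)*(x + 4)*(x - 4)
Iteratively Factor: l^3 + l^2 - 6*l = (l)*(l^2 + l - 6) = l*(l + 3)*(l - 2)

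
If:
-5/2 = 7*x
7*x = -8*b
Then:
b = 5/16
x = -5/14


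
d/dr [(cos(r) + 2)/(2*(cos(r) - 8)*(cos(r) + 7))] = (cos(r)^2 + 4*cos(r) + 54)*sin(r)/(2*(cos(r) - 8)^2*(cos(r) + 7)^2)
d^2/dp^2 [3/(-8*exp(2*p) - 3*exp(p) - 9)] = 3*(-2*(16*exp(p) + 3)^2*exp(p) + (32*exp(p) + 3)*(8*exp(2*p) + 3*exp(p) + 9))*exp(p)/(8*exp(2*p) + 3*exp(p) + 9)^3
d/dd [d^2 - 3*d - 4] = 2*d - 3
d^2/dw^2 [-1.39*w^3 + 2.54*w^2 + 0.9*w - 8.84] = 5.08 - 8.34*w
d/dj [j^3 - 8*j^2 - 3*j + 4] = 3*j^2 - 16*j - 3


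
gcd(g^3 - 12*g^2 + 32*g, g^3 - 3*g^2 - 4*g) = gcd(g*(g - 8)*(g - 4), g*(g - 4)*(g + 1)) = g^2 - 4*g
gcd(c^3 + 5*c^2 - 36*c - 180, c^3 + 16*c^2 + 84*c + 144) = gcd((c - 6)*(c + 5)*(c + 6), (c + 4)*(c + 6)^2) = c + 6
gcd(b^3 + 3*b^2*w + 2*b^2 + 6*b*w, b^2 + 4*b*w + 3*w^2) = b + 3*w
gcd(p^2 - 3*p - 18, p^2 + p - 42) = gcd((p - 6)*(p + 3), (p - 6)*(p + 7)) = p - 6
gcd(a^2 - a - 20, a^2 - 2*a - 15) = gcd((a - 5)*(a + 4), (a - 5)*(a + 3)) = a - 5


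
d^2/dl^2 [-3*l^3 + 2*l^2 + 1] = 4 - 18*l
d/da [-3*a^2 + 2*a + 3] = 2 - 6*a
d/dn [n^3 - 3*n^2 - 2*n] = 3*n^2 - 6*n - 2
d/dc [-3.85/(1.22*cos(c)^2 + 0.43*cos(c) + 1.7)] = -(9.394*cos(c) + 1.6555)*sin(c)/(1.22*cos(c)^2 + 0.43*cos(c) + 1.7)^2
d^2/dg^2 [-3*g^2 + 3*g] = -6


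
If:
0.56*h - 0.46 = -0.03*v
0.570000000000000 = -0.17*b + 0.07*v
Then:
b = 0.411764705882353*v - 3.35294117647059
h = 0.821428571428571 - 0.0535714285714286*v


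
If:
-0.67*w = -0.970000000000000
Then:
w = 1.45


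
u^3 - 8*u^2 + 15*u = u*(u - 5)*(u - 3)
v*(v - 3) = v^2 - 3*v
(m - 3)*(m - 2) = m^2 - 5*m + 6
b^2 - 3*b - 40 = (b - 8)*(b + 5)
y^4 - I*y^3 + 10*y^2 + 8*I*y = y*(y - 4*I)*(y + I)*(y + 2*I)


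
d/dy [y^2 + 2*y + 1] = 2*y + 2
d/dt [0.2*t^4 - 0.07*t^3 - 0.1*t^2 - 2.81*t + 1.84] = 0.8*t^3 - 0.21*t^2 - 0.2*t - 2.81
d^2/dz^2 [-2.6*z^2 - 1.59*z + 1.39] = -5.20000000000000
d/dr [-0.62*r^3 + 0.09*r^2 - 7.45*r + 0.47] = -1.86*r^2 + 0.18*r - 7.45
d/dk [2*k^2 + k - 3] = 4*k + 1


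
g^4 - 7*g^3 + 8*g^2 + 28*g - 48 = (g - 4)*(g - 3)*(g - 2)*(g + 2)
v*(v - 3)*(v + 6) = v^3 + 3*v^2 - 18*v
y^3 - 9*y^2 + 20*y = y*(y - 5)*(y - 4)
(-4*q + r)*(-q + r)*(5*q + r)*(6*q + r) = 120*q^4 - 106*q^3*r - 21*q^2*r^2 + 6*q*r^3 + r^4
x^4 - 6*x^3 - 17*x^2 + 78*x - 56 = (x - 7)*(x - 2)*(x - 1)*(x + 4)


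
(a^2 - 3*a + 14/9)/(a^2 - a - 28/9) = (3*a - 2)/(3*a + 4)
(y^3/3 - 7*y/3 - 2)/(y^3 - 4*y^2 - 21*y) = (-y^3 + 7*y + 6)/(3*y*(-y^2 + 4*y + 21))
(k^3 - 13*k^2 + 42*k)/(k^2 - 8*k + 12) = k*(k - 7)/(k - 2)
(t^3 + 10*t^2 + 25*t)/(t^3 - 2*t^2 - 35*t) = (t + 5)/(t - 7)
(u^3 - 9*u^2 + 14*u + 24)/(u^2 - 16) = (u^2 - 5*u - 6)/(u + 4)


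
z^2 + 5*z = z*(z + 5)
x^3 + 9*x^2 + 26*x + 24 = (x + 2)*(x + 3)*(x + 4)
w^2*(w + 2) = w^3 + 2*w^2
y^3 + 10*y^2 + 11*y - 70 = (y - 2)*(y + 5)*(y + 7)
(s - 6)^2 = s^2 - 12*s + 36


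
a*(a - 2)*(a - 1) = a^3 - 3*a^2 + 2*a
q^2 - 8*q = q*(q - 8)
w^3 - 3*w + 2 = (w - 1)^2*(w + 2)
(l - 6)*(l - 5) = l^2 - 11*l + 30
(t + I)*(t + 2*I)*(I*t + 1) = I*t^3 - 2*t^2 + I*t - 2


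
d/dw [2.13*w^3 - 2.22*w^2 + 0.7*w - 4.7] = 6.39*w^2 - 4.44*w + 0.7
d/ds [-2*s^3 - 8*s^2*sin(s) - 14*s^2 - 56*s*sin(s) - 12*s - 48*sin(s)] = -8*s^2*cos(s) - 6*s^2 - 16*s*sin(s) - 56*s*cos(s) - 28*s - 56*sin(s) - 48*cos(s) - 12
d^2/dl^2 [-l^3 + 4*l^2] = 8 - 6*l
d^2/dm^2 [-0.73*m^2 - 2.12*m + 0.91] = -1.46000000000000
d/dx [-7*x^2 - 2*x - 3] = -14*x - 2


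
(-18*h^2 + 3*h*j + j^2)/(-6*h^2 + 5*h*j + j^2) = (3*h - j)/(h - j)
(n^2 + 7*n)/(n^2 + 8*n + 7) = n/(n + 1)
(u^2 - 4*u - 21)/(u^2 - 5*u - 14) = (u + 3)/(u + 2)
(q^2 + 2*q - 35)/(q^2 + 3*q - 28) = (q - 5)/(q - 4)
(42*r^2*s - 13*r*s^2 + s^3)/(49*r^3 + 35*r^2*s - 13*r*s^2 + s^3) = s*(6*r - s)/(7*r^2 + 6*r*s - s^2)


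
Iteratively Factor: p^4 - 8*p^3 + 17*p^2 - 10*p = (p - 5)*(p^3 - 3*p^2 + 2*p) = (p - 5)*(p - 1)*(p^2 - 2*p) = p*(p - 5)*(p - 1)*(p - 2)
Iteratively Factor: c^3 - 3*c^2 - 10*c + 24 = (c - 4)*(c^2 + c - 6) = (c - 4)*(c + 3)*(c - 2)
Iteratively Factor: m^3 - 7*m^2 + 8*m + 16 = (m - 4)*(m^2 - 3*m - 4) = (m - 4)^2*(m + 1)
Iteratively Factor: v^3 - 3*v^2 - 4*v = (v - 4)*(v^2 + v) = (v - 4)*(v + 1)*(v)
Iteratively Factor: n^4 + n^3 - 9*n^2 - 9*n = (n)*(n^3 + n^2 - 9*n - 9) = n*(n + 1)*(n^2 - 9) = n*(n + 1)*(n + 3)*(n - 3)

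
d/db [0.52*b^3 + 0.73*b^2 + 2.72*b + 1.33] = 1.56*b^2 + 1.46*b + 2.72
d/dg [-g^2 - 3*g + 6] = -2*g - 3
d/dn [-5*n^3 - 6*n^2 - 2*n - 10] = -15*n^2 - 12*n - 2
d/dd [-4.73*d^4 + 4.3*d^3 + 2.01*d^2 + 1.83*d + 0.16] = -18.92*d^3 + 12.9*d^2 + 4.02*d + 1.83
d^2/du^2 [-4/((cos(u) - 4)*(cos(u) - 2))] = 4*(4*sin(u)^4 - 6*sin(u)^2 + 141*cos(u)/2 - 9*cos(3*u)/2 - 54)/((cos(u) - 4)^3*(cos(u) - 2)^3)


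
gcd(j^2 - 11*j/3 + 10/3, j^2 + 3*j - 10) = j - 2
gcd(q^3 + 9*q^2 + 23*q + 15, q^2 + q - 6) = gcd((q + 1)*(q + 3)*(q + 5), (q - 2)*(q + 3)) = q + 3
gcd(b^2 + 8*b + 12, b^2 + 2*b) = b + 2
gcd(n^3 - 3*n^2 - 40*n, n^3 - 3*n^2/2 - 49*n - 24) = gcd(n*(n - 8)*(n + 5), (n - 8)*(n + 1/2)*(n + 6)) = n - 8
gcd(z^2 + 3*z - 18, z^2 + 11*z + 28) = 1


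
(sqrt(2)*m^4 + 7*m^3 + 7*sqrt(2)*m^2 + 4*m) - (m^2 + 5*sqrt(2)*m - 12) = sqrt(2)*m^4 + 7*m^3 - m^2 + 7*sqrt(2)*m^2 - 5*sqrt(2)*m + 4*m + 12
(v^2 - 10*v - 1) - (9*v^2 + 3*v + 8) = -8*v^2 - 13*v - 9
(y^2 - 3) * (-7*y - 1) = -7*y^3 - y^2 + 21*y + 3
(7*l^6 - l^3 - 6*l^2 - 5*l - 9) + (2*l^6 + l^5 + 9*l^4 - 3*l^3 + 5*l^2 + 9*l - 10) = 9*l^6 + l^5 + 9*l^4 - 4*l^3 - l^2 + 4*l - 19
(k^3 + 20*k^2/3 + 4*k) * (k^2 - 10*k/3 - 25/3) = k^5 + 10*k^4/3 - 239*k^3/9 - 620*k^2/9 - 100*k/3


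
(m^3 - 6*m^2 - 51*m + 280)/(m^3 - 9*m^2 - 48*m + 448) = (m - 5)/(m - 8)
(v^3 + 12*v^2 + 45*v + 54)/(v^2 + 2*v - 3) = (v^2 + 9*v + 18)/(v - 1)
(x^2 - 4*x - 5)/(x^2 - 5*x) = (x + 1)/x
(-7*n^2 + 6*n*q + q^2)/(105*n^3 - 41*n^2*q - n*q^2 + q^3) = (-n + q)/(15*n^2 - 8*n*q + q^2)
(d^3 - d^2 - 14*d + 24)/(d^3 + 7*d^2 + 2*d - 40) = (d - 3)/(d + 5)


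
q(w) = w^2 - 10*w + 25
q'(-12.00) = -34.00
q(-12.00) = 289.00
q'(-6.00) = -22.00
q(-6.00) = 121.00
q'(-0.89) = -11.78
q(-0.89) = 34.69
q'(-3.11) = -16.22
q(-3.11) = 65.77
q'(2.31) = -5.38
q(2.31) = 7.24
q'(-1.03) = -12.06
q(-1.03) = 36.36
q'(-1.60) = -13.20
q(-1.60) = 43.56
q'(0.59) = -8.82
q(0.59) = 19.45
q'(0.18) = -9.64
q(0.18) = 23.23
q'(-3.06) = -16.12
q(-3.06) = 64.96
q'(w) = 2*w - 10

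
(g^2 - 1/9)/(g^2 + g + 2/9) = (3*g - 1)/(3*g + 2)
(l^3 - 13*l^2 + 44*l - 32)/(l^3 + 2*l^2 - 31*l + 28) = (l - 8)/(l + 7)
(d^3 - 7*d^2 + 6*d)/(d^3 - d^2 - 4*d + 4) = d*(d - 6)/(d^2 - 4)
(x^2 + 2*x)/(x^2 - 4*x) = (x + 2)/(x - 4)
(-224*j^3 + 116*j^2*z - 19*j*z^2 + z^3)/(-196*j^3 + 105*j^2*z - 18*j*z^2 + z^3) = (-8*j + z)/(-7*j + z)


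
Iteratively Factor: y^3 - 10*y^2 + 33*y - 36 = (y - 4)*(y^2 - 6*y + 9) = (y - 4)*(y - 3)*(y - 3)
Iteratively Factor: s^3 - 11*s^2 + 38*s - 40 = (s - 4)*(s^2 - 7*s + 10) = (s - 4)*(s - 2)*(s - 5)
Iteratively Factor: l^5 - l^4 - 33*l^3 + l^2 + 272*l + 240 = (l - 4)*(l^4 + 3*l^3 - 21*l^2 - 83*l - 60) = (l - 5)*(l - 4)*(l^3 + 8*l^2 + 19*l + 12) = (l - 5)*(l - 4)*(l + 1)*(l^2 + 7*l + 12) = (l - 5)*(l - 4)*(l + 1)*(l + 3)*(l + 4)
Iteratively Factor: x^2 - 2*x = (x - 2)*(x)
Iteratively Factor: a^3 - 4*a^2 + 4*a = (a)*(a^2 - 4*a + 4) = a*(a - 2)*(a - 2)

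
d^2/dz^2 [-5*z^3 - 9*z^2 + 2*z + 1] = -30*z - 18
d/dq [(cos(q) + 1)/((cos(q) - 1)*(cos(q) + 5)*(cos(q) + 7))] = 2*(cos(q)^3 + 7*cos(q)^2 + 11*cos(q) + 29)*sin(q)/((cos(q) - 1)^2*(cos(q) + 5)^2*(cos(q) + 7)^2)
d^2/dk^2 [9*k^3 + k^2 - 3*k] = 54*k + 2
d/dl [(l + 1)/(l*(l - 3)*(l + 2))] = 2*(-l^3 - l^2 + l + 3)/(l^2*(l^4 - 2*l^3 - 11*l^2 + 12*l + 36))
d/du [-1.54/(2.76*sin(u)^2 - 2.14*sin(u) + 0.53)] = (8.5008*sin(u) - 3.2956)*cos(u)/(2.76*sin(u)^2 - 2.14*sin(u) + 0.53)^2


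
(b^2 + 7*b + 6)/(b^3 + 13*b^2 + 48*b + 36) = 1/(b + 6)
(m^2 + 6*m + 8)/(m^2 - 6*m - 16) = (m + 4)/(m - 8)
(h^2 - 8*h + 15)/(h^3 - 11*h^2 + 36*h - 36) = (h - 5)/(h^2 - 8*h + 12)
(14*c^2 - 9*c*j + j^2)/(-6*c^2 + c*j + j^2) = (-7*c + j)/(3*c + j)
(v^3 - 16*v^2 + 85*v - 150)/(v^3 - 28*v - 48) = (v^2 - 10*v + 25)/(v^2 + 6*v + 8)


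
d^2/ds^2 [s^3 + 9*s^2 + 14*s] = 6*s + 18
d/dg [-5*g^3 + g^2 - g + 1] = -15*g^2 + 2*g - 1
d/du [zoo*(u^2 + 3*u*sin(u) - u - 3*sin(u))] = zoo*(u*cos(u) + u + sin(u + pi/4) + 1)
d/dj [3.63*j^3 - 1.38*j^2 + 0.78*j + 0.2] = 10.89*j^2 - 2.76*j + 0.78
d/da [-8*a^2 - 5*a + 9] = -16*a - 5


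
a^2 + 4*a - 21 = (a - 3)*(a + 7)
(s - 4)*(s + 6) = s^2 + 2*s - 24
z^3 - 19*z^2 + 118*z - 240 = (z - 8)*(z - 6)*(z - 5)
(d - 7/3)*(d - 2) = d^2 - 13*d/3 + 14/3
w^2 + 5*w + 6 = (w + 2)*(w + 3)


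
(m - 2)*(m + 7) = m^2 + 5*m - 14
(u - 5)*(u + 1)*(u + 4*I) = u^3 - 4*u^2 + 4*I*u^2 - 5*u - 16*I*u - 20*I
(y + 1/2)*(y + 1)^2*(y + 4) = y^4 + 13*y^3/2 + 12*y^2 + 17*y/2 + 2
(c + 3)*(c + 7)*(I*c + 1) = I*c^3 + c^2 + 10*I*c^2 + 10*c + 21*I*c + 21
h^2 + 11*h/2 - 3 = (h - 1/2)*(h + 6)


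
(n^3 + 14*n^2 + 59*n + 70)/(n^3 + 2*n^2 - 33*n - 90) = (n^2 + 9*n + 14)/(n^2 - 3*n - 18)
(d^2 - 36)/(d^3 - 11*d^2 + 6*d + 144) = (d + 6)/(d^2 - 5*d - 24)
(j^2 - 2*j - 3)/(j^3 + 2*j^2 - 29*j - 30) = (j - 3)/(j^2 + j - 30)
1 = 1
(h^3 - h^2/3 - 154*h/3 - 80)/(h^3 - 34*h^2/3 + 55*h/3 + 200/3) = (h + 6)/(h - 5)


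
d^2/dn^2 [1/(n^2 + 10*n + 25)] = 6/(n^4 + 20*n^3 + 150*n^2 + 500*n + 625)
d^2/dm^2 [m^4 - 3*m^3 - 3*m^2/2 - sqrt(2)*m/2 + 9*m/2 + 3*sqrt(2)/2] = 12*m^2 - 18*m - 3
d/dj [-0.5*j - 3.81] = -0.500000000000000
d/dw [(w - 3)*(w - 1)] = 2*w - 4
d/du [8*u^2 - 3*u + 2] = 16*u - 3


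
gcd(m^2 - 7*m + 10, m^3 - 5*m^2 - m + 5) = m - 5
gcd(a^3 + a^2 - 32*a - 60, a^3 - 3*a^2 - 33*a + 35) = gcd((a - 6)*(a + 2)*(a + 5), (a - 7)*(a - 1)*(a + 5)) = a + 5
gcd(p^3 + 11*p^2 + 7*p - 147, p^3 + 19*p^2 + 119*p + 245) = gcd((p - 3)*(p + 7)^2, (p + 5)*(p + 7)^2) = p^2 + 14*p + 49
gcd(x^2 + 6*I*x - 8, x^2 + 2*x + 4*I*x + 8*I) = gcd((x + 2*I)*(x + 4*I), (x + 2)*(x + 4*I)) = x + 4*I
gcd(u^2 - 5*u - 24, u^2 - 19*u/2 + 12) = u - 8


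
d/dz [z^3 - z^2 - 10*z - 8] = 3*z^2 - 2*z - 10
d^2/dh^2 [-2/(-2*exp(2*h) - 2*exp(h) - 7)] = 4*(4*(2*exp(h) + 1)^2*exp(h) - (4*exp(h) + 1)*(2*exp(2*h) + 2*exp(h) + 7))*exp(h)/(2*exp(2*h) + 2*exp(h) + 7)^3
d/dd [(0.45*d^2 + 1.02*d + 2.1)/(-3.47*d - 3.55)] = (-1.5615*d^2 - 3.195*d + 3.666)/(12.0409*d^2 + 24.637*d + 12.6025)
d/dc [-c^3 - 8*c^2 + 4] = c*(-3*c - 16)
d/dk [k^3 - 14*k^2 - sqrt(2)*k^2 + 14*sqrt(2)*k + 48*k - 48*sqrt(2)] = 3*k^2 - 28*k - 2*sqrt(2)*k + 14*sqrt(2) + 48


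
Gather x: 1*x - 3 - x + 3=0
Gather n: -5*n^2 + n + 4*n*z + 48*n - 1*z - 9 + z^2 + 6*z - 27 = -5*n^2 + n*(4*z + 49) + z^2 + 5*z - 36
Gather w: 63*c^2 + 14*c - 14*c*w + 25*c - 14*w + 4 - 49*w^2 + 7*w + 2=63*c^2 + 39*c - 49*w^2 + w*(-14*c - 7) + 6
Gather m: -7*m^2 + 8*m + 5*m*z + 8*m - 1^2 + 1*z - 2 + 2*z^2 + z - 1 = -7*m^2 + m*(5*z + 16) + 2*z^2 + 2*z - 4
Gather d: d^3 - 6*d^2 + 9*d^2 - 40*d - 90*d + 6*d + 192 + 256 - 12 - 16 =d^3 + 3*d^2 - 124*d + 420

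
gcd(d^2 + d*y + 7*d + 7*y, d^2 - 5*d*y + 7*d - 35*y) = d + 7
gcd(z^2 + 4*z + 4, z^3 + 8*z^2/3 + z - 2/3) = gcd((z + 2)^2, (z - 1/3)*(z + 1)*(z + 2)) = z + 2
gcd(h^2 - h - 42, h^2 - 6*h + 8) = 1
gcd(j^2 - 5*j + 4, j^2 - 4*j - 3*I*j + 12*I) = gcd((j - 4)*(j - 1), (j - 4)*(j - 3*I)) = j - 4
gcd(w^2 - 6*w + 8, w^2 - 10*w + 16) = w - 2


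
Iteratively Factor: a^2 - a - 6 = (a - 3)*(a + 2)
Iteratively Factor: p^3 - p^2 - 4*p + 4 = (p - 2)*(p^2 + p - 2) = (p - 2)*(p - 1)*(p + 2)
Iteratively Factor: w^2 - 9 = (w + 3)*(w - 3)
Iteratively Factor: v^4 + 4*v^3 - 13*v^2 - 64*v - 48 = (v + 1)*(v^3 + 3*v^2 - 16*v - 48) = (v - 4)*(v + 1)*(v^2 + 7*v + 12) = (v - 4)*(v + 1)*(v + 3)*(v + 4)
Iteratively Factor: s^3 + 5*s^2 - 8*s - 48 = (s + 4)*(s^2 + s - 12) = (s - 3)*(s + 4)*(s + 4)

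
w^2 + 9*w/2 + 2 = (w + 1/2)*(w + 4)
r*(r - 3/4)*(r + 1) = r^3 + r^2/4 - 3*r/4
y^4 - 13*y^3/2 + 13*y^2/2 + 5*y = y*(y - 5)*(y - 2)*(y + 1/2)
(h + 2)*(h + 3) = h^2 + 5*h + 6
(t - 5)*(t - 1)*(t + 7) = t^3 + t^2 - 37*t + 35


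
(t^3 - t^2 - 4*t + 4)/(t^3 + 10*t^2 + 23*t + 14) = (t^2 - 3*t + 2)/(t^2 + 8*t + 7)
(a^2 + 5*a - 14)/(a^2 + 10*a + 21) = (a - 2)/(a + 3)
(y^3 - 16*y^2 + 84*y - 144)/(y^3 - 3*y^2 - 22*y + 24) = (y^2 - 10*y + 24)/(y^2 + 3*y - 4)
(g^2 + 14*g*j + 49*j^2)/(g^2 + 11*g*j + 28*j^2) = (g + 7*j)/(g + 4*j)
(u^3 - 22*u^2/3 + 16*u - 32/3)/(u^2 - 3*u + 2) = (3*u^2 - 16*u + 16)/(3*(u - 1))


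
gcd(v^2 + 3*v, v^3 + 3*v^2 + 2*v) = v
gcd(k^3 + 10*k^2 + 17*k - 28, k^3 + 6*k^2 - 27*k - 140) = k^2 + 11*k + 28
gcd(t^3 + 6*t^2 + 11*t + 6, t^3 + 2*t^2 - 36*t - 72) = t + 2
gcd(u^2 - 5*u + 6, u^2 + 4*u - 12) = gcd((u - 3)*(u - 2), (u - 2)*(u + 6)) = u - 2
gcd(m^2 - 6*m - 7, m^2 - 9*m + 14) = m - 7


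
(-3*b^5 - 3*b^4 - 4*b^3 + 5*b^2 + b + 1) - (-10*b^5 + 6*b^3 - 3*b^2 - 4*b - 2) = 7*b^5 - 3*b^4 - 10*b^3 + 8*b^2 + 5*b + 3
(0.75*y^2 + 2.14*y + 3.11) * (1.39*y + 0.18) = 1.0425*y^3 + 3.1096*y^2 + 4.7081*y + 0.5598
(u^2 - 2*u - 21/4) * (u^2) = u^4 - 2*u^3 - 21*u^2/4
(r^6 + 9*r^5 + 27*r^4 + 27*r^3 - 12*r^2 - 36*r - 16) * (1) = r^6 + 9*r^5 + 27*r^4 + 27*r^3 - 12*r^2 - 36*r - 16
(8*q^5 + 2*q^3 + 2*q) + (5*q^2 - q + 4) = 8*q^5 + 2*q^3 + 5*q^2 + q + 4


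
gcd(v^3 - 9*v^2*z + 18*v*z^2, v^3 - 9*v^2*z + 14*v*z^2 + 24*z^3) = -v + 6*z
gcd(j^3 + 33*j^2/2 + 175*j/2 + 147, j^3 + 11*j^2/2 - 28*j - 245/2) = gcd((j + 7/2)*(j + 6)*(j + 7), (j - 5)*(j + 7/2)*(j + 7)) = j^2 + 21*j/2 + 49/2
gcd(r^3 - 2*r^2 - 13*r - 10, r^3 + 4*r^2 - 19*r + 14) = 1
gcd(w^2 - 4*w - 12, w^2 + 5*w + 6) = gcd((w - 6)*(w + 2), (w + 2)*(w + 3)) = w + 2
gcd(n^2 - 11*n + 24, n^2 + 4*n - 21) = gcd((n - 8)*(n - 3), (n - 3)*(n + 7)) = n - 3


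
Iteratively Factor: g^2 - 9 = (g - 3)*(g + 3)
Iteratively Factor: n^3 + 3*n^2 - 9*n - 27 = (n + 3)*(n^2 - 9) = (n - 3)*(n + 3)*(n + 3)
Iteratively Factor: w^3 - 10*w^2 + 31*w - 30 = (w - 3)*(w^2 - 7*w + 10) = (w - 5)*(w - 3)*(w - 2)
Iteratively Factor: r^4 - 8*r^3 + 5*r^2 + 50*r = (r - 5)*(r^3 - 3*r^2 - 10*r) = (r - 5)^2*(r^2 + 2*r) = r*(r - 5)^2*(r + 2)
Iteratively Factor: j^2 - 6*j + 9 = (j - 3)*(j - 3)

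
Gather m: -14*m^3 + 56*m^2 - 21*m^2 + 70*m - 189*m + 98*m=-14*m^3 + 35*m^2 - 21*m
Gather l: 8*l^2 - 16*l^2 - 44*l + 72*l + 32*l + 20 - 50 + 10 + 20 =-8*l^2 + 60*l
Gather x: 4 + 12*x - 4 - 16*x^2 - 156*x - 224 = -16*x^2 - 144*x - 224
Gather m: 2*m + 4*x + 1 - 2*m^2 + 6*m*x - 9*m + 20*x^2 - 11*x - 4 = -2*m^2 + m*(6*x - 7) + 20*x^2 - 7*x - 3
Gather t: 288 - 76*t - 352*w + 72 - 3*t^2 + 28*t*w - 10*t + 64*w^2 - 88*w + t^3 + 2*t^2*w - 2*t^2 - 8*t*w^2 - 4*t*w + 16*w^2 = t^3 + t^2*(2*w - 5) + t*(-8*w^2 + 24*w - 86) + 80*w^2 - 440*w + 360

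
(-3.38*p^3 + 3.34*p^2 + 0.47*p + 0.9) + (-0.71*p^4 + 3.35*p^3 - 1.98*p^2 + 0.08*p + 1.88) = -0.71*p^4 - 0.0299999999999998*p^3 + 1.36*p^2 + 0.55*p + 2.78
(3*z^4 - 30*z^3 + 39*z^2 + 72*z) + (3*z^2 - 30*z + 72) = 3*z^4 - 30*z^3 + 42*z^2 + 42*z + 72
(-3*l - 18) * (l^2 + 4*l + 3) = -3*l^3 - 30*l^2 - 81*l - 54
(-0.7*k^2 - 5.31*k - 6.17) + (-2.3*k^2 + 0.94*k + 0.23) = -3.0*k^2 - 4.37*k - 5.94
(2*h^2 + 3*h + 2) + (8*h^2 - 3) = 10*h^2 + 3*h - 1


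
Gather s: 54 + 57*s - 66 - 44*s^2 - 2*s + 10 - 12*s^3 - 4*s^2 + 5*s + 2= -12*s^3 - 48*s^2 + 60*s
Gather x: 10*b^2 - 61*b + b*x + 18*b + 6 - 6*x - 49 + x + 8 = 10*b^2 - 43*b + x*(b - 5) - 35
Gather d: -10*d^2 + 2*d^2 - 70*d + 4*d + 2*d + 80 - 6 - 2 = -8*d^2 - 64*d + 72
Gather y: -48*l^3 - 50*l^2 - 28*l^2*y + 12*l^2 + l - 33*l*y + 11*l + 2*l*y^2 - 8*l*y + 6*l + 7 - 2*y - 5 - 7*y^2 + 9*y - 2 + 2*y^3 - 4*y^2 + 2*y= -48*l^3 - 38*l^2 + 18*l + 2*y^3 + y^2*(2*l - 11) + y*(-28*l^2 - 41*l + 9)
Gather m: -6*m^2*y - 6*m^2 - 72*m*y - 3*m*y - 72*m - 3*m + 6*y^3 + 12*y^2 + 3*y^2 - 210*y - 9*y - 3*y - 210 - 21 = m^2*(-6*y - 6) + m*(-75*y - 75) + 6*y^3 + 15*y^2 - 222*y - 231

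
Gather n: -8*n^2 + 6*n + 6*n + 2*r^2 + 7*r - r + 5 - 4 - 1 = -8*n^2 + 12*n + 2*r^2 + 6*r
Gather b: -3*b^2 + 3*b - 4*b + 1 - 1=-3*b^2 - b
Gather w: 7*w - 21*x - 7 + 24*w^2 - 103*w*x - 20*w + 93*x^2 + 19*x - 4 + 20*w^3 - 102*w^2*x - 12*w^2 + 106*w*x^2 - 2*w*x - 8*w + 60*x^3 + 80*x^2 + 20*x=20*w^3 + w^2*(12 - 102*x) + w*(106*x^2 - 105*x - 21) + 60*x^3 + 173*x^2 + 18*x - 11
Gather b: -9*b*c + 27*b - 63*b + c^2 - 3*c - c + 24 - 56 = b*(-9*c - 36) + c^2 - 4*c - 32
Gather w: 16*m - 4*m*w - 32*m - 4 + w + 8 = -16*m + w*(1 - 4*m) + 4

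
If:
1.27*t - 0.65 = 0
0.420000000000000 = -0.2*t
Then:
No Solution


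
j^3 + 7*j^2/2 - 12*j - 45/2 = (j - 3)*(j + 3/2)*(j + 5)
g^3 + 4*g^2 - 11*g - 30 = (g - 3)*(g + 2)*(g + 5)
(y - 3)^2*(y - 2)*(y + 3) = y^4 - 5*y^3 - 3*y^2 + 45*y - 54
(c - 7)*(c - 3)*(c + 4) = c^3 - 6*c^2 - 19*c + 84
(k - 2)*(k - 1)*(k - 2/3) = k^3 - 11*k^2/3 + 4*k - 4/3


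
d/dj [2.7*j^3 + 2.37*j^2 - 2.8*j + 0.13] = 8.1*j^2 + 4.74*j - 2.8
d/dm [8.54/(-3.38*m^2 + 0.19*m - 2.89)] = (57.7304*m - 1.6226)/(3.38*m^2 - 0.19*m + 2.89)^2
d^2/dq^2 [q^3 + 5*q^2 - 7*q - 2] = 6*q + 10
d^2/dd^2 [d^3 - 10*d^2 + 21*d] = 6*d - 20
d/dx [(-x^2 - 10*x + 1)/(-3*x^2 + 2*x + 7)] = 8*(-4*x^2 - x - 9)/(9*x^4 - 12*x^3 - 38*x^2 + 28*x + 49)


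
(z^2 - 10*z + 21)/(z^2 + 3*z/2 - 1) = 2*(z^2 - 10*z + 21)/(2*z^2 + 3*z - 2)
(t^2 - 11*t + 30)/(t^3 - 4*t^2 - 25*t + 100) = (t - 6)/(t^2 + t - 20)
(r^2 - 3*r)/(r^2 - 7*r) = (r - 3)/(r - 7)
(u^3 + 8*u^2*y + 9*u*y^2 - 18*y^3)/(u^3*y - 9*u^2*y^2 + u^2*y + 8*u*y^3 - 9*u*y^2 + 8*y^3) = (-u^2 - 9*u*y - 18*y^2)/(y*(-u^2 + 8*u*y - u + 8*y))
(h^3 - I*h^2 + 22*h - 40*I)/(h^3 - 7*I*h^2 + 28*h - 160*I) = (h - 2*I)/(h - 8*I)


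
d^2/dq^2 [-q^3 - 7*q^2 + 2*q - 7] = -6*q - 14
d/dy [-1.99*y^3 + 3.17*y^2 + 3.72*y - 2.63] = -5.97*y^2 + 6.34*y + 3.72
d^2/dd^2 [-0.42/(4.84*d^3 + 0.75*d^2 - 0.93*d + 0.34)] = ((12.1968*d + 0.63)*(4.84*d^3 + 0.75*d^2 - 0.93*d + 0.34) - 0.42*(14.52*d^2 + 1.5*d - 0.93)*(29.04*d^2 + 3.0*d - 1.86))/(4.84*d^3 + 0.75*d^2 - 0.93*d + 0.34)^3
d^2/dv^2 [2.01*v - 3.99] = 0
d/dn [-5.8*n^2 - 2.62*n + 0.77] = -11.6*n - 2.62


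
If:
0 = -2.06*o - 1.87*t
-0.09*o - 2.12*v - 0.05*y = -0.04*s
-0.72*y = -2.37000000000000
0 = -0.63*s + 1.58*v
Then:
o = -22.4409171075838*v - 1.8287037037037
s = 2.50793650793651*v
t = 24.7210102896377*v + 2.01450782333135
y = 3.29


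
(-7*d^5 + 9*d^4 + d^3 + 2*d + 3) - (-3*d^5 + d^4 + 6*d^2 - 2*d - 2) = -4*d^5 + 8*d^4 + d^3 - 6*d^2 + 4*d + 5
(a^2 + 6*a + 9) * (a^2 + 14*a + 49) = a^4 + 20*a^3 + 142*a^2 + 420*a + 441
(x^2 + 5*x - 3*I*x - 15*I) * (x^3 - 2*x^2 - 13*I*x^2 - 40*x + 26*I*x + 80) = x^5 + 3*x^4 - 16*I*x^4 - 89*x^3 - 48*I*x^3 - 237*x^2 + 280*I*x^2 + 790*x + 360*I*x - 1200*I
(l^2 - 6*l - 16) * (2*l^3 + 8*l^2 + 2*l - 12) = 2*l^5 - 4*l^4 - 78*l^3 - 152*l^2 + 40*l + 192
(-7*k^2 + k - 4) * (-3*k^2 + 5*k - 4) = 21*k^4 - 38*k^3 + 45*k^2 - 24*k + 16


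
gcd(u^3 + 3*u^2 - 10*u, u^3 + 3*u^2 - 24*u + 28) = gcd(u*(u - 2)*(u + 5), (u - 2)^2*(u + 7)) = u - 2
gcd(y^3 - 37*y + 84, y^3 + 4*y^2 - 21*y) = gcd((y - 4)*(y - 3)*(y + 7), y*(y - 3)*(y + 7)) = y^2 + 4*y - 21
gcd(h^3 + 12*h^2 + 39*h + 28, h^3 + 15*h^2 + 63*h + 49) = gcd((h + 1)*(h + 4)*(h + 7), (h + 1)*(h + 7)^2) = h^2 + 8*h + 7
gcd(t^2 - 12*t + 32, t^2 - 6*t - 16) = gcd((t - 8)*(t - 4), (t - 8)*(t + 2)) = t - 8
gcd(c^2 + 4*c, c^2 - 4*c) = c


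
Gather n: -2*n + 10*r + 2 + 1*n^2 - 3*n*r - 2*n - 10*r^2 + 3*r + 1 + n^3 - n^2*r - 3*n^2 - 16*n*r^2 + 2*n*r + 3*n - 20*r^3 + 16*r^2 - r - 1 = n^3 + n^2*(-r - 2) + n*(-16*r^2 - r - 1) - 20*r^3 + 6*r^2 + 12*r + 2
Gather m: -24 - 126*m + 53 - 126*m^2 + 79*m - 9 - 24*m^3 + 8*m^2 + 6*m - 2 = -24*m^3 - 118*m^2 - 41*m + 18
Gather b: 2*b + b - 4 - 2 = 3*b - 6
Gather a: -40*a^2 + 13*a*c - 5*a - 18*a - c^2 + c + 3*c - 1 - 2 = -40*a^2 + a*(13*c - 23) - c^2 + 4*c - 3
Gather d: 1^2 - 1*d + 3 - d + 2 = 6 - 2*d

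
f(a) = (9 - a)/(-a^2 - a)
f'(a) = (9 - a)*(2*a + 1)/(-a^2 - a)^2 - 1/(-a^2 - a) = (-a^2 + 18*a + 9)/(a^2*(a^2 + 2*a + 1))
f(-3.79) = -1.21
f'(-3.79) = -0.66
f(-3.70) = -1.27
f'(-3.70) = -0.71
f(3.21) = -0.43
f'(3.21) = 0.31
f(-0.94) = 176.24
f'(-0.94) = -2767.59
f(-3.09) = -1.87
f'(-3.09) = -1.35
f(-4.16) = -1.00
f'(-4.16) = -0.48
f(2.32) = -0.87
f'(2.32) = 0.76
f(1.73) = -1.54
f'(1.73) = 1.67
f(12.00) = 0.02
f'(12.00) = 0.00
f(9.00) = 0.00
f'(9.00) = 0.01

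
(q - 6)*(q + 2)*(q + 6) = q^3 + 2*q^2 - 36*q - 72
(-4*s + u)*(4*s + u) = -16*s^2 + u^2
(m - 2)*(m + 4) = m^2 + 2*m - 8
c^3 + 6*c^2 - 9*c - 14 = (c - 2)*(c + 1)*(c + 7)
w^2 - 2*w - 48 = (w - 8)*(w + 6)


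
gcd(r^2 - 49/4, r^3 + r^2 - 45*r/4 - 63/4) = r - 7/2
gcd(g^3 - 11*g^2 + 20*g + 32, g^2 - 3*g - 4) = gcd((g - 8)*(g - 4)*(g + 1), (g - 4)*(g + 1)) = g^2 - 3*g - 4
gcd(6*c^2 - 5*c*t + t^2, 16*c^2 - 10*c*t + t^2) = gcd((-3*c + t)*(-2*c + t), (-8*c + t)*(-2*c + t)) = -2*c + t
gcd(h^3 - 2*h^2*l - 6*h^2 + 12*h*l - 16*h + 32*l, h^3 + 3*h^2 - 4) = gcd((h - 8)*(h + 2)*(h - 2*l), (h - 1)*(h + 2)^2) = h + 2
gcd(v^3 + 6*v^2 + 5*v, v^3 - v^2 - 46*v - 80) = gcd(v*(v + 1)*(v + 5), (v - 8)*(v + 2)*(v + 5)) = v + 5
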